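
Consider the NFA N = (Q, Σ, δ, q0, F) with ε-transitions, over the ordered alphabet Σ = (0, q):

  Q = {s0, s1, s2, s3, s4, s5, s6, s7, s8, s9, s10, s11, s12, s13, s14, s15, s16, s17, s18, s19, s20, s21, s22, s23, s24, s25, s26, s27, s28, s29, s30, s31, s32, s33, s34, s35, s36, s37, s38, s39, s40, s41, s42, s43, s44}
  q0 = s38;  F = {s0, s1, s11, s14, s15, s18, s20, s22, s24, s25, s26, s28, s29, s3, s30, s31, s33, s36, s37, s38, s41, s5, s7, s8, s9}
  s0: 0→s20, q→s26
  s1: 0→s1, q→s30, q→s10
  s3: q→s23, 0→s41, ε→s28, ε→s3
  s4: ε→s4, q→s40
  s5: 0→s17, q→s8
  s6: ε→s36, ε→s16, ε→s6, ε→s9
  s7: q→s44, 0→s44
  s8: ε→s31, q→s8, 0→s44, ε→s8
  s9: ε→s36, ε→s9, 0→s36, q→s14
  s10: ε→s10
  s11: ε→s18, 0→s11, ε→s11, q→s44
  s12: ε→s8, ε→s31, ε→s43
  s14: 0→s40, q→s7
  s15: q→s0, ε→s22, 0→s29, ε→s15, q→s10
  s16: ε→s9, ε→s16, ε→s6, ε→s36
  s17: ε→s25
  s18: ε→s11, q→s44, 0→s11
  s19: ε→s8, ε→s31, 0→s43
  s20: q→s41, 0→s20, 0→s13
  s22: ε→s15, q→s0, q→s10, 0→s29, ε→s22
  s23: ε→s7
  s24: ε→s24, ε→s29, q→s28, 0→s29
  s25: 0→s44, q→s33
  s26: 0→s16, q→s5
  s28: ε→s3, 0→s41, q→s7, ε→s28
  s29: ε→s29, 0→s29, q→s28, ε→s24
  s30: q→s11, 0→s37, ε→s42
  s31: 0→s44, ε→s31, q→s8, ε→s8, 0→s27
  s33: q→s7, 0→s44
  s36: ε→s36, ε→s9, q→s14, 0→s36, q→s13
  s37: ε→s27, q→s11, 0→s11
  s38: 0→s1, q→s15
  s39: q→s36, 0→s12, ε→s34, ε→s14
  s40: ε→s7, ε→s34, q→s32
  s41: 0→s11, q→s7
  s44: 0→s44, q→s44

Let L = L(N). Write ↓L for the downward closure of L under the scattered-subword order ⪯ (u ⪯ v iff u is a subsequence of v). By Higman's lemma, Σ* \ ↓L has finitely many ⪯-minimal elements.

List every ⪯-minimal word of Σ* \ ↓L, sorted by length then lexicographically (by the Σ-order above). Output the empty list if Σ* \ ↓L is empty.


|Q|=45, |F|=25, |δ|=109 (46 ε).
min D↑ (20 st, q0=0, F={11}): 0:0→1,q→2 1:0→1,q→3 2:0→4,q→5 3:0→6,q→7 4:0→4,q→8 5:0→9,q→10 6:0→7,q→7 7:0→7,q→11 8:0→12,q→13 9:0→9,q→12 10:0→14,q→15 11:0→11,q→11 12:0→7,q→13 13:0→11,q→11 14:0→14,q→16 15:0→17,q→18 16:0→13,q→13 17:0→11,q→19 18:0→11,q→18 19:0→11,q→13.
'0qqq': run [37, 29, 19, 6, 1] end={s44} rej; 4/4 del acc.
'0q00q': |S_i|=[37, 29, 19, 10, 3, 1] end={s44} — reject; 5/5 deletions ∈↓L.
'q0qq0': N↓-sim [37, 35, 25, 14, 4, 1] end={s44} — reject; 5/5 del acc.
'qq0q0q': |S_i|=[37, 35, 28, 19, 11, 7, 2] end={s32,s44} — reject; 6/6 single-dels accept.
'qqqq00': run [37, 35, 28, 23, 14, 9, 1] end={s44} rej; 6/6 single-dels accept.
'qqqqq0': |S_i|=[37, 35, 28, 23, 14, 7, 2] end={s27,s44} ∉↓L; 6/6 single-dels accept.
6 words, ⪯-incomp.

Antichain: [0qqq, 0q00q, q0qq0, qq0q0q, qqqq00, qqqqq0].


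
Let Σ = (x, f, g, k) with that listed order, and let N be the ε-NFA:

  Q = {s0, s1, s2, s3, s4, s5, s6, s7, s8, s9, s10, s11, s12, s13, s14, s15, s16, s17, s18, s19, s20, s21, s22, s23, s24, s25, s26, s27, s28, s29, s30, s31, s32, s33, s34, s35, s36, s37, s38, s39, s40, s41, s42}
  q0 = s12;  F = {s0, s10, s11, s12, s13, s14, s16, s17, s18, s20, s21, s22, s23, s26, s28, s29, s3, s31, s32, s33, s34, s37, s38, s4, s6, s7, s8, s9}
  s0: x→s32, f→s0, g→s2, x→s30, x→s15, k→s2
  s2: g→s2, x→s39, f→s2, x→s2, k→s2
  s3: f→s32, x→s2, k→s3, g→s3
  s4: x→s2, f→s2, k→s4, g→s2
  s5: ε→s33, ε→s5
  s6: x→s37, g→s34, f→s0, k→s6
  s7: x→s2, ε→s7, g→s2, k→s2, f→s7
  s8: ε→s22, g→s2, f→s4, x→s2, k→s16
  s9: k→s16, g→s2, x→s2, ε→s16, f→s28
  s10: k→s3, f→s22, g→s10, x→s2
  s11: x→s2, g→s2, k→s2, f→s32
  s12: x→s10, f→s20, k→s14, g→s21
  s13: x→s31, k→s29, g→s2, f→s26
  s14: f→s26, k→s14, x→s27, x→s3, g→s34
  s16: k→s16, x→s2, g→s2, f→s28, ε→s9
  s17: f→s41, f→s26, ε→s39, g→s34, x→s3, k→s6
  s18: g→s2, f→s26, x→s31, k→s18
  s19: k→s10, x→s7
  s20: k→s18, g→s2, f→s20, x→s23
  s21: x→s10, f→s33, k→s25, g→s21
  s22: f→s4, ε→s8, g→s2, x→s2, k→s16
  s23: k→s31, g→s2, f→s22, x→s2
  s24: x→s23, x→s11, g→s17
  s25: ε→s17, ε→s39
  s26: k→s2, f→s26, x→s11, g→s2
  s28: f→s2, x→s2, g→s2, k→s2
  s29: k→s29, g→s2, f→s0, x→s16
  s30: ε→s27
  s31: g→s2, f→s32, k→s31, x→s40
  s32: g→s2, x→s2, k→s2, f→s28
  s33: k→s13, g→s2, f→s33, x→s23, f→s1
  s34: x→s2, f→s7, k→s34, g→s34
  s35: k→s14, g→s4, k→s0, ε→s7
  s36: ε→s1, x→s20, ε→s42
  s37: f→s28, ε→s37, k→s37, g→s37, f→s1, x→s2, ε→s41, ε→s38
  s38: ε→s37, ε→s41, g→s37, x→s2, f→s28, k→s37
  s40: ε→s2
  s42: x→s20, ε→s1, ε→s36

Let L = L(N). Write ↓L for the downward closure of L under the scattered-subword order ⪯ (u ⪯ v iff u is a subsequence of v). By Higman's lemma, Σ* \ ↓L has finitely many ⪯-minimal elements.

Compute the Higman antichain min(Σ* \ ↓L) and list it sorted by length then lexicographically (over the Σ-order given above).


|Q|=43, |F|=28, |δ|=155 (22 ε).
min D↑ (26 st, q0=0, F={5}): 0:x→1,f→2,g→3,k→4 1:x→5,f→6,g→1,k→7 2:x→8,f→2,g→5,k→9 3:x→1,f→10,g→3,k→11 4:x→7,f→12,g→13,k→4 5:x→5,f→5,g→5,k→5 6:x→5,f→14,g→5,k→15 7:x→5,f→16,g→7,k→7 8:x→5,f→6,g→5,k→17 9:x→17,f→12,g→5,k→9 10:x→8,f→10,g→5,k→18 11:x→7,f→12,g→13,k→19 12:x→20,f→12,g→5,k→5 13:x→5,f→21,g→13,k→13 14:x→5,f→5,g→5,k→14 15:x→5,f→22,g→5,k→15 16:x→5,f→22,g→5,k→5 17:x→5,f→16,g→5,k→17 18:x→17,f→12,g→5,k→23 19:x→24,f→25,g→13,k→19 20:x→5,f→16,g→5,k→5 21:x→5,f→21,g→5,k→5 22:x→5,f→5,g→5,k→5 23:x→15,f→25,g→5,k→23 24:x→5,f→22,g→24,k→24 25:x→16,f→25,g→5,k→5 [Hopcroft].
'xx': |S_i|=[37, 22, 3] end={s2,s39,s40} ∉↓L; 2/2 deletions ∈↓L.
'fg': |S_i|=[37, 26, 2] end={s2,s39} rej; 2/2 deletions ∈↓L.
'kfk': N↓-sim [37, 29, 13, 2] end={s2,s39} — reject; 3/3 del acc.
'kgx': run [37, 29, 11, 2] end={s2,s39} rej; 3/3 single-dels accept.
'xfff': |S_i|=[37, 22, 10, 4, 2] end={s2,s39} — reject; 4/4 deletions ∈↓L.
'gkkxff': run [37, 33, 27, 22, 14, 4, 2] end={s2,s39} — reject; 6/6 deletions ∈↓L.
6 minimals (antichain).

A = [xx, fg, kfk, kgx, xfff, gkkxff].


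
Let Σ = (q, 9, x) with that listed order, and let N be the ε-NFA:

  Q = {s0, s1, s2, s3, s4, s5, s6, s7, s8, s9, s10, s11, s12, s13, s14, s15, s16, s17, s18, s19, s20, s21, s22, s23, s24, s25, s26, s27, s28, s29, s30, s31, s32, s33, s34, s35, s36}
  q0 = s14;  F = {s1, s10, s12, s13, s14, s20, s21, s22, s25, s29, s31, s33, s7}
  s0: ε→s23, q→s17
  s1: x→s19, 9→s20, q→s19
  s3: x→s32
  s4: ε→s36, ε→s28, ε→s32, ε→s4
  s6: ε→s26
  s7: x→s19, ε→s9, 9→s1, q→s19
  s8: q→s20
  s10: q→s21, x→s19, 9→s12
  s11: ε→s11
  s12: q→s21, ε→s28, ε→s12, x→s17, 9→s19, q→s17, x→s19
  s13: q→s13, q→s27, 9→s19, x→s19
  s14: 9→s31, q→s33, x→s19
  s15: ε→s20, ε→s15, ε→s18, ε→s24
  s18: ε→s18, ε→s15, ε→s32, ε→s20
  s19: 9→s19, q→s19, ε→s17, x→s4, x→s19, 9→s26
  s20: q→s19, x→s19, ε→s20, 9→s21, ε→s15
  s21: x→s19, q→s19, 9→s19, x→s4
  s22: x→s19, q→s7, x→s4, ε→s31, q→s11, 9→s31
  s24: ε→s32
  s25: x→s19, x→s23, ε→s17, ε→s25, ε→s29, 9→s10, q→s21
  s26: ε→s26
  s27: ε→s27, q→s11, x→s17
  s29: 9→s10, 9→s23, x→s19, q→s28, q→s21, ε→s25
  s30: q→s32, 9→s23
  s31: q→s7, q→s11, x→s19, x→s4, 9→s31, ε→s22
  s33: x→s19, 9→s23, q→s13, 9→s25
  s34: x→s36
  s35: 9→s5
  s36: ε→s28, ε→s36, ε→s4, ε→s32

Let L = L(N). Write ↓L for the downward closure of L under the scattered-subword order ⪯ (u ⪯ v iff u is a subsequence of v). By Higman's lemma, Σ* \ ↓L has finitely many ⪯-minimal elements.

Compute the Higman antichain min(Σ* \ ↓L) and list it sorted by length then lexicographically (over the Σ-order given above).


min(Σ*\↓L) = [x, qq9, 9qq, q9999].

|Q|=37, |F|=13, |δ|=99 (34 ε).
min D↑ (12 st, q0=0, F={3}): 0:q→1,9→2,x→3 1:q→4,9→5,x→3 2:q→6,9→2,x→3 3:q→3,9→3,x→3 4:q→4,9→3,x→3 5:q→7,9→8,x→3 6:q→3,9→9,x→3 7:q→3,9→3,x→3 8:q→7,9→10,x→3 9:q→3,9→11,x→3 10:q→7,9→3,x→3 11:q→3,9→7,x→3 [Hopcroft].
'x': |S_i|=[27, 8] end={s17,s19,s23,s26,s28,s32,s36,s4} — reject; 1/1 single-dels accept.
'qq9': N↓-sim [27, 24, 11, 7] end={s17,s19,s26,s28,s32,s36,s4} rej; 3/3 del acc.
'9qq': |S_i|=[27, 23, 16, 7] end={s17,s19,s26,s28,s32,s36,s4} rej; 3/3 single-dels accept.
'q9999': N↓-sim [27, 24, 18, 15, 9, 7] end={s17,s19,s26,s28,s32,s36,s4} — reject; 5/5 del acc.
4 words, ⪯-incomp.


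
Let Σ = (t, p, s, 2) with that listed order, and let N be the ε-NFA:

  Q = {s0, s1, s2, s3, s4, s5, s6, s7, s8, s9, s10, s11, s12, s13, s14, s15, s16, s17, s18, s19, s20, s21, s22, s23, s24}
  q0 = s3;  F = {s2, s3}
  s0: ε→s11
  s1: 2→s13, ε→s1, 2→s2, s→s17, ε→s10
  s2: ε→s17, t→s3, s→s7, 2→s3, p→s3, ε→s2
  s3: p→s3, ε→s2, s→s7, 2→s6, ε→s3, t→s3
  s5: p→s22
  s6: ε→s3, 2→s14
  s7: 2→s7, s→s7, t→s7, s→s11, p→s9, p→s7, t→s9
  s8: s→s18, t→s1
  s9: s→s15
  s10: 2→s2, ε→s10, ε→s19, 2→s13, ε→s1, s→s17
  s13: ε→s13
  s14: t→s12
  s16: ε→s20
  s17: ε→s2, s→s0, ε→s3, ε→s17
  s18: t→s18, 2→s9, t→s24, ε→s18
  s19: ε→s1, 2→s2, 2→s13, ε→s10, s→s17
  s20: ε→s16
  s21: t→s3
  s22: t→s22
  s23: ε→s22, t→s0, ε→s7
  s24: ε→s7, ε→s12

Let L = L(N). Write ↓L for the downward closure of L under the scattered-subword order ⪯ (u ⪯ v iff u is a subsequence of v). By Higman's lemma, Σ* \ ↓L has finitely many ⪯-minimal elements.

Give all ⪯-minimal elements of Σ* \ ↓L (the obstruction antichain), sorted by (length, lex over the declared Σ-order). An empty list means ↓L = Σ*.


|Q|=25, |F|=2, |δ|=61 (24 ε).
min D↑ (2 st, q0=0, F={1}): 0:t→0,p→0,s→1,2→0 1:t→1,p→1,s→1,2→1 [Hopcroft].
's': run [11, 5] end={s0,s11,s15,s7,s9} — reject; 1/1 single-dels accept.
1 words, ⪯-incomp.

Antichain: [s].


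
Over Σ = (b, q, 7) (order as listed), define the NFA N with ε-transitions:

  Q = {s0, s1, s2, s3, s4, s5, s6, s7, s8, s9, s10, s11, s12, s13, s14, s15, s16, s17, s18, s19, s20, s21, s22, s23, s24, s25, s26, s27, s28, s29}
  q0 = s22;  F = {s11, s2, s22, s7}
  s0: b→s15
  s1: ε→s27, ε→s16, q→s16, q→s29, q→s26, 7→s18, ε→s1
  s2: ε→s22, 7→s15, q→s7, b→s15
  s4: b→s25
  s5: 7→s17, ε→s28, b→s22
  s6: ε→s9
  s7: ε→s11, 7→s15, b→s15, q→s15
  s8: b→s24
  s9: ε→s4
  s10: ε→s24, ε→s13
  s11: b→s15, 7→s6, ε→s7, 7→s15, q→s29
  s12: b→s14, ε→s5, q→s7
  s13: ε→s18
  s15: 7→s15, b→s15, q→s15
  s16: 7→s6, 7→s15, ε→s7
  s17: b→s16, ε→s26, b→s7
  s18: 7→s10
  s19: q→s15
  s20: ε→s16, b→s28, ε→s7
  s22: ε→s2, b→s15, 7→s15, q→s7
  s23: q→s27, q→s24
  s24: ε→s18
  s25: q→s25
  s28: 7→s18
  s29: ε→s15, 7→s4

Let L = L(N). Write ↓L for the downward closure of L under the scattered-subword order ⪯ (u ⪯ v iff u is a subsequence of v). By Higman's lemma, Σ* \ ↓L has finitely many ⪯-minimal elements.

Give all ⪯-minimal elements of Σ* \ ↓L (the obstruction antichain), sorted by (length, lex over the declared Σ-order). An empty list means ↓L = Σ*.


|Q|=30, |F|=4, |δ|=59 (20 ε).
min D↑ (3 st, q0=0, F={1}): 0:b→1,q→2,7→1 1:b→1,q→1,7→1 2:b→1,q→1,7→1.
'b': run [10, 2] end={s15,s25} — reject; 1/1 deletions ∈↓L.
'7': N↓-sim [10, 5] end={s15,s25,s4,s6,s9} — reject; 1/1 del acc.
'qq': N↓-sim [10, 8, 4] end={s15,s25,s29,s4} ∉↓L; 2/2 deletions ∈↓L.
3 minimals (antichain).

Antichain: [b, 7, qq].


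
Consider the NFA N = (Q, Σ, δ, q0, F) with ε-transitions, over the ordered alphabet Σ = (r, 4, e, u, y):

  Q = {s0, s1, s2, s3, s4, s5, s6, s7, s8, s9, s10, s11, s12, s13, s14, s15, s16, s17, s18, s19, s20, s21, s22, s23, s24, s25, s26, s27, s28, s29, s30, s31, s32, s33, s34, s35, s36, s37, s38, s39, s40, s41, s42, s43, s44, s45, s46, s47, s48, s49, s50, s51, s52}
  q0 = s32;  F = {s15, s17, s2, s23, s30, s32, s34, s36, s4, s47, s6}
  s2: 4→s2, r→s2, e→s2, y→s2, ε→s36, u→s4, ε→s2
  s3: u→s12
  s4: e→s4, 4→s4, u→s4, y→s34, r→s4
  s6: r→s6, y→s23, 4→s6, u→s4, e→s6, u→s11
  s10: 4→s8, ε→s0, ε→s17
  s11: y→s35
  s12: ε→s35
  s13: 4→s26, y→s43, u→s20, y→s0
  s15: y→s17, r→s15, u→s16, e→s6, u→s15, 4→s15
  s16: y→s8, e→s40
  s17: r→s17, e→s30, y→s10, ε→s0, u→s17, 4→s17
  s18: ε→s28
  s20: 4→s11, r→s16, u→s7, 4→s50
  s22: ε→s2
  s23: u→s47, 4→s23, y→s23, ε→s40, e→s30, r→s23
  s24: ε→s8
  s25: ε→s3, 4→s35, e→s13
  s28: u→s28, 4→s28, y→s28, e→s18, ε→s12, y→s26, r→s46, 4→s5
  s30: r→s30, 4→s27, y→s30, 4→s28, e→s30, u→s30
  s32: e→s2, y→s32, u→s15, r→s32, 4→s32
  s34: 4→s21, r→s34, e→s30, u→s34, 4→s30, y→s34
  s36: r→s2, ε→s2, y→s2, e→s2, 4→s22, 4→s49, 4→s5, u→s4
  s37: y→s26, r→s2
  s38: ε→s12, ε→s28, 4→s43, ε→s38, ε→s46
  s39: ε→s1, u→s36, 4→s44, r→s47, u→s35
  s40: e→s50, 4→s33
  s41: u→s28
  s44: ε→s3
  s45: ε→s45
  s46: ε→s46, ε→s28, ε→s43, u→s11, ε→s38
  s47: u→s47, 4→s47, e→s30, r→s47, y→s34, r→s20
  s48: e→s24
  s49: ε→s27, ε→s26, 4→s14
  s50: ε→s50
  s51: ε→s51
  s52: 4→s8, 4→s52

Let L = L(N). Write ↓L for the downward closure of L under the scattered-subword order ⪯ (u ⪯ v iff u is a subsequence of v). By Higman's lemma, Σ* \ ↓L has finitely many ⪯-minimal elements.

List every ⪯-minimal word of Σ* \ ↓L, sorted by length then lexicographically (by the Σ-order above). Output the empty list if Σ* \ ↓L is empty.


|Q|=53, |F|=11, |δ|=127 (28 ε).
min D↑ (11 st, q0=0, F={10}): 0:r→0,4→0,e→1,u→2,y→0 1:r→1,4→1,e→1,u→3,y→1 2:r→2,4→2,e→4,u→2,y→5 3:r→3,4→3,e→3,u→3,y→6 4:r→4,4→4,e→4,u→3,y→7 5:r→5,4→5,e→8,u→5,y→5 6:r→6,4→8,e→8,u→6,y→6 7:r→7,4→7,e→8,u→9,y→7 8:r→8,4→10,e→8,u→8,y→8 9:r→9,4→9,e→8,u→9,y→6 10:r→10,4→10,e→10,u→10,y→10 (ε-aug+det+¬).
'uye4': N↓-sim [35, 29, 26, 15, 12] end={s11,s12,s18,s26,s27,s28,s33,s35,s38,s43,s46,s5} ∉↓L; 4/4 del acc.
'euy44': |S_i|=[35, 30, 23, 15, 13, 11] end={s11,s12,s18,s26,s27,s28,s35,s38,s43,s46,s5} rej; 5/5 single-dels accept.
2 minimals (antichain).

Antichain: [uye4, euy44].


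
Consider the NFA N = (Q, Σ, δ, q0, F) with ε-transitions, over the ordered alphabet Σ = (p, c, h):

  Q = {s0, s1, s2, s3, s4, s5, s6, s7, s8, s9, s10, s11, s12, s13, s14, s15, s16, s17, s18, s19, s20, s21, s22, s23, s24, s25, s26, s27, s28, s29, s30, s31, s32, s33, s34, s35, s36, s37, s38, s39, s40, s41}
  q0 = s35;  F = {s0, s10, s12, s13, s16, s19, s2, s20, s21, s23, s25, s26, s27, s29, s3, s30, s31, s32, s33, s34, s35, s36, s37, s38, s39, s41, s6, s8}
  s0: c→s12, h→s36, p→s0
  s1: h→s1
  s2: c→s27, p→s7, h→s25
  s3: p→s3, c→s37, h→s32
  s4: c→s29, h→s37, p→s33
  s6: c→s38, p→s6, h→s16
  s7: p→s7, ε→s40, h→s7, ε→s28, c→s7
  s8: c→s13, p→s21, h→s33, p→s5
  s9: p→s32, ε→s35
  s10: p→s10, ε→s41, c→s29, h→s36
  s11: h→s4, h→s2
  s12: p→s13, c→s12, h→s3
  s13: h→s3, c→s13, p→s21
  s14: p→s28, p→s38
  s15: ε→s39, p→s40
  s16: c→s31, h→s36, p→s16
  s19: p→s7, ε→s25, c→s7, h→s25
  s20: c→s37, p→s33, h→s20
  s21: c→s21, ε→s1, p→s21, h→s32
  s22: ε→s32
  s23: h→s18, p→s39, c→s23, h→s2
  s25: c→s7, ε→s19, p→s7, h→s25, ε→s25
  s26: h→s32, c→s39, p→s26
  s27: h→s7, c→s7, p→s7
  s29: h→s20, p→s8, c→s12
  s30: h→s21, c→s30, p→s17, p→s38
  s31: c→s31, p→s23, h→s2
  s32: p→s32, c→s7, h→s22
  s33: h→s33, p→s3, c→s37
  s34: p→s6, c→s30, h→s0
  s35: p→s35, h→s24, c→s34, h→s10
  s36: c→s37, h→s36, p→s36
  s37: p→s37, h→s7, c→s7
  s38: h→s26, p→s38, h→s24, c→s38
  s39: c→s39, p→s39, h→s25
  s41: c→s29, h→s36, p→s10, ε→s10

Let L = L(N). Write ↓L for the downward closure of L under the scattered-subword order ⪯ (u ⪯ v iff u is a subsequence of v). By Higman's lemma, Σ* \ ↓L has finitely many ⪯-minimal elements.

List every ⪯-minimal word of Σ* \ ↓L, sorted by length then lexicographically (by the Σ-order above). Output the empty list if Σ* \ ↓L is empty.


|Q|=42, |F|=28, |δ|=113 (11 ε).
min D↑ (27 st, q0=0, F={21}): 0:p→0,c→1,h→2 1:p→3,c→4,h→5 2:p→2,c→6,h→7 3:p→3,c→8,h→9 4:p→8,c→4,h→10 5:p→5,c→11,h→7 6:p→12,c→11,h→13 7:p→7,c→14,h→7 8:p→8,c→8,h→15 9:p→9,c→16,h→7 10:p→10,c→10,h→17 11:p→18,c→11,h→19 12:p→10,c→18,h→20 13:p→20,c→14,h→13 14:p→14,c→21,h→21 15:p→15,c→22,h→17 16:p→23,c→16,h→24 17:p→17,c→21,h→17 18:p→10,c→18,h→19 19:p→19,c→14,h→17 20:p→19,c→14,h→20 21:p→21,c→21,h→21 22:p→22,c→22,h→25 23:p→22,c→23,h→24 24:p→21,c→26,h→25 25:p→21,c→21,h→25 26:p→21,c→21,h→21 [Hopcroft].
'hhcc': N↓-sim [37, 31, 16, 5, 3] end={s28,s40,s7} rej; 4/4 del acc.
'hhch': N↓-sim [37, 31, 16, 5, 3] end={s28,s40,s7} rej; 4/4 deletions ∈↓L.
'cchhc': N↓-sim [37, 34, 24, 17, 8, 3] end={s28,s40,s7} — reject; 5/5 deletions ∈↓L.
'cphchp': run [37, 34, 30, 21, 12, 8, 3] end={s28,s40,s7} ∉↓L; 6/6 del acc.
'hcpphc': N↓-sim [37, 31, 24, 20, 13, 8, 3] end={s28,s40,s7} ∉↓L; 6/6 deletions ∈↓L.
5 obstructions.

Antichain: [hhcc, hhch, cchhc, cphchp, hcpphc].


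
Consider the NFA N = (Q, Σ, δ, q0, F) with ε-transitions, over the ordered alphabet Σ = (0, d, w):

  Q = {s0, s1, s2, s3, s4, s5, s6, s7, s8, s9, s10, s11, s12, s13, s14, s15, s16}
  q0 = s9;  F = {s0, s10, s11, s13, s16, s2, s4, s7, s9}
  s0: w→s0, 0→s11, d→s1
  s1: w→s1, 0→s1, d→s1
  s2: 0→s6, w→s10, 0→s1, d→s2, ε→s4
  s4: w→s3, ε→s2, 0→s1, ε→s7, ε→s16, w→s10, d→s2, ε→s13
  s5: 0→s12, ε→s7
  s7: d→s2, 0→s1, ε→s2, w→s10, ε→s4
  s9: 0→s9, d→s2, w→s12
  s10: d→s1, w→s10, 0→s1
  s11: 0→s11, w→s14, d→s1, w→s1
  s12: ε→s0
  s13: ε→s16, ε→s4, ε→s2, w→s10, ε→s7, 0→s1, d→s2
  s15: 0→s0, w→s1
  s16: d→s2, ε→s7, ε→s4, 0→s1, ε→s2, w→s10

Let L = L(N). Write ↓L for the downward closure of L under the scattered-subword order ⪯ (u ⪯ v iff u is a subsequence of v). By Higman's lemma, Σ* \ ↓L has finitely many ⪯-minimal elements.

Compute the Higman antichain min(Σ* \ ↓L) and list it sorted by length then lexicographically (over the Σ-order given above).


min(Σ*\↓L) = [d0, wd, w0w].

|Q|=17, |F|=9, |δ|=52 (16 ε).
min D↑ (6 st, q0=0, F={3}): 0:0→0,d→1,w→2 1:0→3,d→1,w→4 2:0→5,d→3,w→2 3:0→3,d→3,w→3 4:0→3,d→3,w→4 5:0→5,d→3,w→3.
'd0': run [14, 9, 2] end={s1,s6} ∉↓L; 2/2 single-dels accept.
'wd': |S_i|=[14, 7, 1] end={s1} rej; 2/2 del acc.
'w0w': run [14, 7, 3, 2] end={s1,s14} — reject; 3/3 single-dels accept.
3 obstructions.


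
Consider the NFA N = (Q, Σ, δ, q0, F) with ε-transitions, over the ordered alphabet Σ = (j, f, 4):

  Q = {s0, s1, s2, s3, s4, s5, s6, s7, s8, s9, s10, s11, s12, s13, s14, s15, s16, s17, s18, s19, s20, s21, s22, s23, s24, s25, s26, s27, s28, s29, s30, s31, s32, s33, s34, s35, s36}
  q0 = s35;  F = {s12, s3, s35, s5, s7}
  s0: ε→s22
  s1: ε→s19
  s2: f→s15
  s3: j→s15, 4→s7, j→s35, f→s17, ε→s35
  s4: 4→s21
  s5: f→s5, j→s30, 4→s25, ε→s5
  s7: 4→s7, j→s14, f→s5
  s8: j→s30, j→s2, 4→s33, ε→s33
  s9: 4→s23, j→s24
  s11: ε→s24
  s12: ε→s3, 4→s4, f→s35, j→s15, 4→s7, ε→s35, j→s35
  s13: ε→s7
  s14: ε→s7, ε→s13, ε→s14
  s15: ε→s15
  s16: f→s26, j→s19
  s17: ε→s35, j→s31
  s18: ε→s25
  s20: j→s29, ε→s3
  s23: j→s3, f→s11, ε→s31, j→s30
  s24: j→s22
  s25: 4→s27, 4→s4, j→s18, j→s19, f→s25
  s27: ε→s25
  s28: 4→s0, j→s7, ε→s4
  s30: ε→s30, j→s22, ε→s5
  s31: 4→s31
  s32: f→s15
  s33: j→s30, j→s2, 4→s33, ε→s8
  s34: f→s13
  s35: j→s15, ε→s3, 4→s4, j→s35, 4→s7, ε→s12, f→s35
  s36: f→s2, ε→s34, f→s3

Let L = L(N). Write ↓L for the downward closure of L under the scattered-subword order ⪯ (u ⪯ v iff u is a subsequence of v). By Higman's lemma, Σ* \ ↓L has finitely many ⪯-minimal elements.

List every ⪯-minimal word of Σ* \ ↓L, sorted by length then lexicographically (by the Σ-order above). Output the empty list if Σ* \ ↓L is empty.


A = [4f4].

|Q|=37, |F|=5, |δ|=76 (25 ε).
min D↑ (4 st, q0=0, F={3}): 0:j→0,f→0,4→1 1:j→1,f→2,4→1 2:j→2,f→2,4→3 3:j→3,f→3,4→3.
'4f4': |S_i|=[18, 13, 9, 6] end={s18,s19,s21,s25,s27,s4} ∉↓L; 3/3 deletions ∈↓L.
1 minimals (antichain).


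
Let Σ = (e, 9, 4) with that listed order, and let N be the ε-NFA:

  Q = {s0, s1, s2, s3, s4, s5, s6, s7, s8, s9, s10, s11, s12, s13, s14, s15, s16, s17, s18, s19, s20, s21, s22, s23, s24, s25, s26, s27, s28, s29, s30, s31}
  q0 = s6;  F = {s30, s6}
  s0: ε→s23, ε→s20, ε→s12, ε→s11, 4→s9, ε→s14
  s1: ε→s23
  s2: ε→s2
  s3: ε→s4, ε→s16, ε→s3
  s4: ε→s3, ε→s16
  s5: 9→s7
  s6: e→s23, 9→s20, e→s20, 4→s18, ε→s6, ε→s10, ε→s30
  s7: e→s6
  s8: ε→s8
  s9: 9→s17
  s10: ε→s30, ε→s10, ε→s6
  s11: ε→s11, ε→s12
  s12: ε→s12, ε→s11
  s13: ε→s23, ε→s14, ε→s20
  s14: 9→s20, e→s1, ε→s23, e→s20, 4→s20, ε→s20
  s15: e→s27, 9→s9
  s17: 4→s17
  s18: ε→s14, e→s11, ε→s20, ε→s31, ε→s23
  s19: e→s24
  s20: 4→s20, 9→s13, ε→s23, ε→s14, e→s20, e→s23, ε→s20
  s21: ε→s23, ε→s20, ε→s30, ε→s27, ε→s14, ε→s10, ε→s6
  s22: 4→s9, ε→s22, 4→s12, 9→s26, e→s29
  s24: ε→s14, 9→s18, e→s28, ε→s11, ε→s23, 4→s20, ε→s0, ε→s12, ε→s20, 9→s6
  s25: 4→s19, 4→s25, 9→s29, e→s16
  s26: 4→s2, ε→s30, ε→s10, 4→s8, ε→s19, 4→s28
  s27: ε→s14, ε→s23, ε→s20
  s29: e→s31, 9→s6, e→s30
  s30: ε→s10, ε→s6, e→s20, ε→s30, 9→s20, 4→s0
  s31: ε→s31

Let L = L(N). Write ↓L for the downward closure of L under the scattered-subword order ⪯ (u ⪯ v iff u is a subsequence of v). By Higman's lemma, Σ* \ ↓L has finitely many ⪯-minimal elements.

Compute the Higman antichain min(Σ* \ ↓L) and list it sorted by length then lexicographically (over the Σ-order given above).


|Q|=32, |F|=2, |δ|=101 (59 ε).
min D↑ (2 st, q0=0, F={1}): 0:e→1,9→1,4→1 1:e→1,9→1,4→1 (ε-aug+det+¬).
'e': N↓-sim [15, 7] end={s1,s11,s12,s13,s14,s20,s23} — reject; 1/1 del acc.
'9': N↓-sim [15, 6] end={s1,s13,s14,s17,s20,s23} rej; 1/1 del acc.
'4': run [15, 12] end={s0,s1,s11,s12,s13,s14,s17,s18,s20,s23,s31,s9} — reject; 1/1 del acc.
3 words, ⪯-incomp.

min(Σ*\↓L) = [e, 9, 4].


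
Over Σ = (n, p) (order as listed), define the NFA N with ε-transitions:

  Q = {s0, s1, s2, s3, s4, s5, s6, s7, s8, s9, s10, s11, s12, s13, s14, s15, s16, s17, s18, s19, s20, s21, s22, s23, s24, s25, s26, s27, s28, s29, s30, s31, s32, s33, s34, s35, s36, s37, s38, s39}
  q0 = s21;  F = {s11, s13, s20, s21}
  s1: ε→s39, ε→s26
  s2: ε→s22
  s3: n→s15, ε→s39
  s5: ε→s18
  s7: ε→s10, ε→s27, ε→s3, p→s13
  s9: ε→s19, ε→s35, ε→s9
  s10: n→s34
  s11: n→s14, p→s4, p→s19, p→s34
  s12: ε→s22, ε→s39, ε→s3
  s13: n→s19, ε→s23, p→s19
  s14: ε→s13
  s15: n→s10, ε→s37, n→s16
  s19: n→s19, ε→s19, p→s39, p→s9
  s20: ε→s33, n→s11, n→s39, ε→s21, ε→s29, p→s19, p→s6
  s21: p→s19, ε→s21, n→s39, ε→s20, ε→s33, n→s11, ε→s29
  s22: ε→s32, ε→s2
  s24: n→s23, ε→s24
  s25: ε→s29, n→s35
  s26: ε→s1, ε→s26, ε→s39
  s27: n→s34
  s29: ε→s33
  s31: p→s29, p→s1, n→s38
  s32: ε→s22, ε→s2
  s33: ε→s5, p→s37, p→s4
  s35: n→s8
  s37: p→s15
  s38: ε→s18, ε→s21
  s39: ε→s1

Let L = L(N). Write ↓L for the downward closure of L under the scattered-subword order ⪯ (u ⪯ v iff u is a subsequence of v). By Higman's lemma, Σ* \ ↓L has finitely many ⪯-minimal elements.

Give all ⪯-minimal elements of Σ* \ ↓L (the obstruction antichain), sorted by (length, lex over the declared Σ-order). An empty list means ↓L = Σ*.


|Q|=40, |F|=4, |δ|=70 (39 ε).
min D↑ (4 st, q0=0, F={2}): 0:n→1,p→2 1:n→3,p→2 2:n→2,p→2 3:n→2,p→2 (ε-aug+det+¬).
'p': run [24, 14] end={s1,s10,s15,s16,s19,s26,s34,s35,s37,s39,s4,s6,…} rej; 1/1 single-dels accept.
'nnn': run [24, 15, 11, 7] end={s1,s19,s26,s35,s39,s8,s9} — reject; 3/3 deletions ∈↓L.
2 words, ⪯-incomp.

min(Σ*\↓L) = [p, nnn].


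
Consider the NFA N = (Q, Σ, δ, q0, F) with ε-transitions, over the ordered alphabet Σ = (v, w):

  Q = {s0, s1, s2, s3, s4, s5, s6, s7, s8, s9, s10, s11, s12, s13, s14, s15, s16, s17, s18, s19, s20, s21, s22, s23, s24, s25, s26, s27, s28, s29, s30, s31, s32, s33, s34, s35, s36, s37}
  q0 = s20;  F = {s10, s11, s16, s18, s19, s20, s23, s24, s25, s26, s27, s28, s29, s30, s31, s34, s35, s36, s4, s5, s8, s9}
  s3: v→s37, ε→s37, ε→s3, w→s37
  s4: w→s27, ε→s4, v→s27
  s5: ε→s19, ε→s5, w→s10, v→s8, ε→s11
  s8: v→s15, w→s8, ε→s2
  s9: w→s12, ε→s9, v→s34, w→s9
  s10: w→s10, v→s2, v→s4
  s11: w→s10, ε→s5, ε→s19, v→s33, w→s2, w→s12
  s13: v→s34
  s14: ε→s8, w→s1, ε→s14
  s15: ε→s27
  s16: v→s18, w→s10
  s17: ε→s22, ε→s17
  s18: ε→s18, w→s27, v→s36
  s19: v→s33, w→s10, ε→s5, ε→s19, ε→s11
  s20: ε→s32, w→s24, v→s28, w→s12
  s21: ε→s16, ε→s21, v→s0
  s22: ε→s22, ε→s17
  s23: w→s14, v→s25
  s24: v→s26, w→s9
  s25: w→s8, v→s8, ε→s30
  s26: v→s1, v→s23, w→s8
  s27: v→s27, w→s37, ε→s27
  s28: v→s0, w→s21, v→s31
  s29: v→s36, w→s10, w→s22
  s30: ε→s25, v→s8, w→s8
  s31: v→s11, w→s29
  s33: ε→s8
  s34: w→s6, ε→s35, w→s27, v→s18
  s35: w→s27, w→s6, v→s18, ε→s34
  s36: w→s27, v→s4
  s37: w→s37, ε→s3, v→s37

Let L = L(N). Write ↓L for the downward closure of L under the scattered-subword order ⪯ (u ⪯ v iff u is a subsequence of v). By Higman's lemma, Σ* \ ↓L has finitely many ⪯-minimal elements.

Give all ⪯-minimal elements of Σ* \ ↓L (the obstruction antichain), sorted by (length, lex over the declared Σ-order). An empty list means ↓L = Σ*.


Antichain: [vwvww, wvwvw, wwvww, vvvvvw, vwwvvw].

|Q|=38, |F|=22, |δ|=92 (31 ε).
min D↑ (19 st, q0=0, F={18}): 0:v→1,w→2 1:v→3,w→4 2:v→5,w→6 3:v→7,w→8 4:v→9,w→10 5:v→11,w→12 6:v→13,w→6 7:v→12,w→10 8:v→14,w→10 9:v→14,w→15 10:v→16,w→10 11:v→17,w→12 12:v→15,w→12 13:v→9,w→15 14:v→16,w→15 15:v→15,w→18 16:v→15,w→15 17:v→12,w→12 18:v→18,w→18.
'vwvww': run [36, 32, 20, 9, 3, 2] end={s3,s37} rej; 5/5 deletions ∈↓L.
'wvwvw': |S_i|=[36, 28, 19, 9, 4, 2] end={s3,s37} rej; 5/5 del acc.
'wwvww': N↓-sim [36, 28, 19, 11, 4, 2] end={s3,s37} — reject; 5/5 deletions ∈↓L.
'vvvvvw': N↓-sim [36, 32, 25, 16, 8, 4, 2] end={s3,s37} — reject; 6/6 del acc.
'vwwvvw': run [36, 32, 20, 11, 6, 3, 2] end={s3,s37} — reject; 6/6 single-dels accept.
5 words, ⪯-incomp.


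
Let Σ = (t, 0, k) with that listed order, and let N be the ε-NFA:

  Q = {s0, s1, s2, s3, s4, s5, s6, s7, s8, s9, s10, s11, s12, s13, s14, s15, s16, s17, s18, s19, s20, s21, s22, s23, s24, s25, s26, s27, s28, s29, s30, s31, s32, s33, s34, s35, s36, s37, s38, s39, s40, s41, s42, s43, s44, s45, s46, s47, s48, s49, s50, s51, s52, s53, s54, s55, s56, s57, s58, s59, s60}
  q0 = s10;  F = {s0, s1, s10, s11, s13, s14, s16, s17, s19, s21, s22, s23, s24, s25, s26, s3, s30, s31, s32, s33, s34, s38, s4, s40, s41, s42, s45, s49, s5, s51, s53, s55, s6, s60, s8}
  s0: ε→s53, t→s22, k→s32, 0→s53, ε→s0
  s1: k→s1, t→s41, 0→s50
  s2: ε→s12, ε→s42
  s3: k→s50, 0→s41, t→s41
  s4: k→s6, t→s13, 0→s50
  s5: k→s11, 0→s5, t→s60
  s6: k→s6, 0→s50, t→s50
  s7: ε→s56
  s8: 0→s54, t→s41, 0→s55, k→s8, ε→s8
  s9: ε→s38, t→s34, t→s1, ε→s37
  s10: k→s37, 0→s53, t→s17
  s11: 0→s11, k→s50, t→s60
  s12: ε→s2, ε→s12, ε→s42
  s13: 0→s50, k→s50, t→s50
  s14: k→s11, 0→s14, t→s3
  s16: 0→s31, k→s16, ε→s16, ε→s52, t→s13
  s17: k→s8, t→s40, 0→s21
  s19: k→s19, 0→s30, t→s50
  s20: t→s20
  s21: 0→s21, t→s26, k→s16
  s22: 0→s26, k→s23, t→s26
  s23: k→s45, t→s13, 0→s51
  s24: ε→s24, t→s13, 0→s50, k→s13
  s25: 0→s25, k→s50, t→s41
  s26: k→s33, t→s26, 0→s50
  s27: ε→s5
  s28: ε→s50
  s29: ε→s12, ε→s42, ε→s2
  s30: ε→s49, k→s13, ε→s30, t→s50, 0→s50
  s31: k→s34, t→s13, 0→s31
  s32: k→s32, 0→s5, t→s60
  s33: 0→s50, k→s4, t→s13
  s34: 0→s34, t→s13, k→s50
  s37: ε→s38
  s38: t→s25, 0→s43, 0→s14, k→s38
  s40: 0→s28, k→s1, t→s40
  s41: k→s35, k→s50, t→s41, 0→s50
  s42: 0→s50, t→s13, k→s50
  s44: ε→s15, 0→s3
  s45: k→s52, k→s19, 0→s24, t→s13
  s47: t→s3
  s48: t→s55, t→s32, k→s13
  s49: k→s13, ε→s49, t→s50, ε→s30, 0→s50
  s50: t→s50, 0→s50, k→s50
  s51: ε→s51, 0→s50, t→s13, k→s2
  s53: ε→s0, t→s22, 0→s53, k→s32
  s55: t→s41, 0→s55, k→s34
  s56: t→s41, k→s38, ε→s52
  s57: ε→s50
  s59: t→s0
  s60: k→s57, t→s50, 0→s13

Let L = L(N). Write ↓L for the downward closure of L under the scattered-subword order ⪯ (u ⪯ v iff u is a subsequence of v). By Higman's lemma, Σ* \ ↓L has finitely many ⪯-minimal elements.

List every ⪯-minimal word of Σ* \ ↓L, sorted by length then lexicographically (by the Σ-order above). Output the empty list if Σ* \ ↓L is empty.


|Q|=61, |F|=35, |δ|=152 (29 ε).
min D↑ (34 st, q0=0, F={11}): 0:t→1,0→2,k→3 1:t→4,0→5,k→6 2:t→7,0→2,k→8 3:t→9,0→10,k→3 4:t→4,0→11,k→12 5:t→13,0→5,k→14 6:t→15,0→16,k→6 7:t→13,0→13,k→17 8:t→18,0→19,k→8 9:t→15,0→9,k→11 10:t→20,0→10,k→21 11:t→11,0→11,k→11 12:t→15,0→11,k→12 13:t→13,0→11,k→22 14:t→23,0→24,k→14 15:t→15,0→11,k→11 16:t→15,0→16,k→25 17:t→23,0→26,k→27 18:t→11,0→23,k→11 19:t→18,0→19,k→21 20:t→15,0→15,k→11 21:t→18,0→21,k→11 22:t→23,0→11,k→28 23:t→11,0→11,k→11 24:t→23,0→24,k→25 25:t→23,0→25,k→11 26:t→23,0→11,k→29 27:t→23,0→30,k→31 28:t→23,0→11,k→32 29:t→23,0→11,k→11 30:t→23,0→11,k→23 31:t→11,0→33,k→31 32:t→11,0→11,k→32 33:t→11,0→11,k→23 (ε-aug+det+¬).
'tt0': run [45, 35, 11, 2] end={s28,s50} ∉↓L; 3/3 del acc.
'ktk': N↓-sim [45, 36, 8, 3] end={s35,s50,s57} ∉↓L; 3/3 del acc.
'0t00': run [45, 38, 23, 15, 1] end={s50} — reject; 4/4 single-dels accept.
'0ktt': |S_i|=[45, 38, 25, 4, 1] end={s50} — reject; 4/4 del acc.
'k0kk': run [45, 36, 23, 10, 2] end={s50,s57} ∉↓L; 4/4 single-dels accept.
'0tkkkt': run [45, 38, 23, 18, 13, 7, 1] end={s50} rej; 6/6 single-dels accept.
6 words, ⪯-incomp.

A = [tt0, ktk, 0t00, 0ktt, k0kk, 0tkkkt].


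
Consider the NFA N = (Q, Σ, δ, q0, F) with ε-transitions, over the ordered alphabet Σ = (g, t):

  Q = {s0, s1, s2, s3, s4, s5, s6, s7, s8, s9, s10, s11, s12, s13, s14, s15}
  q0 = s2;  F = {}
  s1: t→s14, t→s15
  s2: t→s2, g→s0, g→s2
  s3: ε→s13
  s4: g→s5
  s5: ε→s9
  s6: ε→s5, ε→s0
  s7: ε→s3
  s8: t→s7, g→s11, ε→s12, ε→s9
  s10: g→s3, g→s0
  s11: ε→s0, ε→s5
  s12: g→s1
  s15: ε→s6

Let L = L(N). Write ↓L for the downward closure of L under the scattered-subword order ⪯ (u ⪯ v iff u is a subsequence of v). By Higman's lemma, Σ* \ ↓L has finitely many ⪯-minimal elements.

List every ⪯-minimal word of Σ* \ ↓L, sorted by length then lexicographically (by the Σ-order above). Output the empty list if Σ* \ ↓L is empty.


|Q|=16, |F|=0, |δ|=21 (10 ε).
min D↑ (1 st, q0=0, F={0}): 0:g→0,t→0 [Hopcroft].
ε ∈ L(D↑) ⇒ ↓L = ∅.

A = [ε].


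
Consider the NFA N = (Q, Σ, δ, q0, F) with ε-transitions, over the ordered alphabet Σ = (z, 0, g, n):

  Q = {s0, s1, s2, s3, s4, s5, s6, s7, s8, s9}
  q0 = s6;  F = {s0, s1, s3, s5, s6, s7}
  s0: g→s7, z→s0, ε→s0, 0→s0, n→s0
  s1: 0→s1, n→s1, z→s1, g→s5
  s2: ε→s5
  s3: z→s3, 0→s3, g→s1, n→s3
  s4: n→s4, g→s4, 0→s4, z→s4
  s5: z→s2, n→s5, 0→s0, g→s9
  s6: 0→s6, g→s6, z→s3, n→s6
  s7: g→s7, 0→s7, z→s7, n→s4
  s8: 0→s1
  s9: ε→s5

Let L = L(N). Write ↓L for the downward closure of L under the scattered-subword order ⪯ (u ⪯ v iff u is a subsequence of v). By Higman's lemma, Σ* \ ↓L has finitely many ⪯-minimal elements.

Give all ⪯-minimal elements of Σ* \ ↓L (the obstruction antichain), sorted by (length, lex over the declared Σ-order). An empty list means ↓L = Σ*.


Antichain: [zgg0gn].

|Q|=10, |F|=6, |δ|=32 (3 ε).
min D↑ (7 st, q0=0, F={6}): 0:z→1,0→0,g→0,n→0 1:z→1,0→1,g→2,n→1 2:z→2,0→2,g→3,n→2 3:z→3,0→4,g→3,n→3 4:z→4,0→4,g→5,n→4 5:z→5,0→5,g→5,n→6 6:z→6,0→6,g→6,n→6 [Hopcroft].
'zgg0gn': N↓-sim [9, 8, 7, 6, 3, 2, 1] end={s4} rej; 6/6 single-dels accept.
1 minimals (antichain).


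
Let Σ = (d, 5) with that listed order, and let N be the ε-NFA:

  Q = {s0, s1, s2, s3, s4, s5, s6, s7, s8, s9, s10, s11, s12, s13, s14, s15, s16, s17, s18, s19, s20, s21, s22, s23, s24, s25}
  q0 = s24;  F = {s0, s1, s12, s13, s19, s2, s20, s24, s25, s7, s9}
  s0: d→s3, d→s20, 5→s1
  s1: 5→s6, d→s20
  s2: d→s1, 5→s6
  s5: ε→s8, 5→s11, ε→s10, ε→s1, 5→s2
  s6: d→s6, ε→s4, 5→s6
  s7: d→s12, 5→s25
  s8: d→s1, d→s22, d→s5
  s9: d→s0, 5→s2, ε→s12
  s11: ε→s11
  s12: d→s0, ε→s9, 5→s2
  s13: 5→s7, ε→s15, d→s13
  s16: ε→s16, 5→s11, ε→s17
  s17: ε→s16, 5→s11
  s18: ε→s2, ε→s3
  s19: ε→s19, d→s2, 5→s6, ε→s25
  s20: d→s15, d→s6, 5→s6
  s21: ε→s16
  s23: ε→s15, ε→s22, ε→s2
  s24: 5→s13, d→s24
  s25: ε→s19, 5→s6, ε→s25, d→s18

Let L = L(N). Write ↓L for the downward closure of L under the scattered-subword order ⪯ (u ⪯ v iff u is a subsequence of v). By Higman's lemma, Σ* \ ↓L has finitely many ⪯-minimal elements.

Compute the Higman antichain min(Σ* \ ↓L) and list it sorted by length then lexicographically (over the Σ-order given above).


min(Σ*\↓L) = [5555, 55dddd, 55ddd5].

|Q|=26, |F|=11, |δ|=54 (21 ε).
min D↑ (10 st, q0=0, F={7}): 0:d→0,5→1 1:d→1,5→2 2:d→3,5→4 3:d→5,5→6 4:d→6,5→7 5:d→8,5→9 6:d→9,5→7 7:d→7,5→7 8:d→7,5→7 9:d→8,5→7 [Hopcroft].
'5555': N↓-sim [16, 15, 14, 10, 2] end={s4,s6} — reject; 4/4 del acc.
'55dddd': N↓-sim [16, 15, 14, 11, 7, 5, 3] end={s15,s4,s6} rej; 6/6 single-dels accept.
'55ddd5': N↓-sim [16, 15, 14, 11, 7, 5, 2] end={s4,s6} rej; 6/6 single-dels accept.
3 minimals (antichain).


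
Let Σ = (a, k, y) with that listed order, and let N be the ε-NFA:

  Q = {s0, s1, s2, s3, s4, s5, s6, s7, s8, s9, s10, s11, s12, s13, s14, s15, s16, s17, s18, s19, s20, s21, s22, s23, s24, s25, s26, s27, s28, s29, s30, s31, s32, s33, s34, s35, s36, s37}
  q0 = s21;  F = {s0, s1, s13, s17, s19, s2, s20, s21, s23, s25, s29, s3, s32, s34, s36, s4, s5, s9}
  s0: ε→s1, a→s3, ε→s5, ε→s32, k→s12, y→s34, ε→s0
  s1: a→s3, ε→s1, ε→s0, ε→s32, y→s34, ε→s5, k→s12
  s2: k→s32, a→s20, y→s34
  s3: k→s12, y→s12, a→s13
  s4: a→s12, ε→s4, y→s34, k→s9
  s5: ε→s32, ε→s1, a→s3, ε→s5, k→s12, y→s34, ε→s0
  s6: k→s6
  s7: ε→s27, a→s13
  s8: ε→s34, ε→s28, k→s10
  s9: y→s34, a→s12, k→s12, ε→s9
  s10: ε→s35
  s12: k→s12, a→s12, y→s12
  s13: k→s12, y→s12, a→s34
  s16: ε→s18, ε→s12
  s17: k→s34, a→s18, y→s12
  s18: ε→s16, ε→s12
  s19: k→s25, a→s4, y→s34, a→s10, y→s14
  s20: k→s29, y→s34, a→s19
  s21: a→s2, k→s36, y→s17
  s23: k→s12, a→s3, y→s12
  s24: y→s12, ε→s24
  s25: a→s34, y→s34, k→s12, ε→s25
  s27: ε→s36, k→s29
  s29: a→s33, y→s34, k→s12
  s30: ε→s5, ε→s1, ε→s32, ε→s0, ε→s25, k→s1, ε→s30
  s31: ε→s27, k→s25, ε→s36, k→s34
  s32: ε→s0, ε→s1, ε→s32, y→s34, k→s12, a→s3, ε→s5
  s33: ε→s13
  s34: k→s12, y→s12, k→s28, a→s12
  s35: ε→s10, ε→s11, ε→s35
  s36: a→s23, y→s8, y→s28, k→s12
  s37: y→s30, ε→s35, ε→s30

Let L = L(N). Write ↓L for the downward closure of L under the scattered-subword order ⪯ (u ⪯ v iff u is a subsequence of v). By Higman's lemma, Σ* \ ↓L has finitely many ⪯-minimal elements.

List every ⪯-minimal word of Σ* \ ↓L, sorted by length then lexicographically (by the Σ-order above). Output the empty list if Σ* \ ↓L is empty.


|Q|=38, |F|=18, |δ|=113 (43 ε).
min D↑ (16 st, q0=0, F={8}): 0:a→1,k→2,y→3 1:a→4,k→5,y→6 2:a→7,k→8,y→6 3:a→8,k→6,y→8 4:a→9,k→10,y→6 5:a→11,k→8,y→6 6:a→8,k→8,y→8 7:a→11,k→8,y→8 8:a→8,k→8,y→8 9:a→12,k→13,y→6 10:a→14,k→8,y→6 11:a→14,k→8,y→8 12:a→8,k→15,y→6 13:a→6,k→8,y→6 14:a→6,k→8,y→8 15:a→8,k→8,y→6.
'kk': run [28, 19, 5] end={s10,s11,s12,s28,s35} — reject; 2/2 single-dels accept.
'ya': N↓-sim [28, 11, 3] end={s12,s16,s18} — reject; 2/2 del acc.
'yy': |S_i|=[28, 11, 1] end={s12} — reject; 2/2 deletions ∈↓L.
'ayk': |S_i|=[28, 24, 4, 2] end={s12,s28} ∉↓L; 3/3 deletions ∈↓L.
'kay': N↓-sim [28, 19, 7, 1] end={s12} ∉↓L; 3/3 single-dels accept.
'aaaaa': run [28, 24, 16, 13, 8, 1] end={s12} ∉↓L; 5/5 single-dels accept.
6 minimals (antichain).

min(Σ*\↓L) = [kk, ya, yy, ayk, kay, aaaaa].


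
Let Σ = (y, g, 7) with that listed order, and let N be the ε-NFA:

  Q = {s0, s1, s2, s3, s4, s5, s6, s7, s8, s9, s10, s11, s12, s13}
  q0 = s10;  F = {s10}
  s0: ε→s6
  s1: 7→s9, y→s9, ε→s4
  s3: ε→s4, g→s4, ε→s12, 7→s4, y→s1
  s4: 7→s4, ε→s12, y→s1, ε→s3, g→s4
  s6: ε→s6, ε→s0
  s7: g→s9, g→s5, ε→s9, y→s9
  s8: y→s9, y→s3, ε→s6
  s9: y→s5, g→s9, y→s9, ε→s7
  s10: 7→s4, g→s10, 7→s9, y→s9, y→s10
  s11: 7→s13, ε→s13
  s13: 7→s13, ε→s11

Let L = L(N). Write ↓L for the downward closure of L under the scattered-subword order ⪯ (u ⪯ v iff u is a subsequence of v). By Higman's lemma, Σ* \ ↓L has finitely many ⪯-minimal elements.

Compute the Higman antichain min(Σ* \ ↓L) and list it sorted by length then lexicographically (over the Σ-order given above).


Antichain: [7].

|Q|=14, |F|=1, |δ|=36 (13 ε).
min D↑ (2 st, q0=0, F={1}): 0:y→0,g→0,7→1 1:y→1,g→1,7→1.
'7': run [8, 7] end={s1,s12,s3,s4,s5,s7,s9} ∉↓L; 1/1 single-dels accept.
1 obstructions.


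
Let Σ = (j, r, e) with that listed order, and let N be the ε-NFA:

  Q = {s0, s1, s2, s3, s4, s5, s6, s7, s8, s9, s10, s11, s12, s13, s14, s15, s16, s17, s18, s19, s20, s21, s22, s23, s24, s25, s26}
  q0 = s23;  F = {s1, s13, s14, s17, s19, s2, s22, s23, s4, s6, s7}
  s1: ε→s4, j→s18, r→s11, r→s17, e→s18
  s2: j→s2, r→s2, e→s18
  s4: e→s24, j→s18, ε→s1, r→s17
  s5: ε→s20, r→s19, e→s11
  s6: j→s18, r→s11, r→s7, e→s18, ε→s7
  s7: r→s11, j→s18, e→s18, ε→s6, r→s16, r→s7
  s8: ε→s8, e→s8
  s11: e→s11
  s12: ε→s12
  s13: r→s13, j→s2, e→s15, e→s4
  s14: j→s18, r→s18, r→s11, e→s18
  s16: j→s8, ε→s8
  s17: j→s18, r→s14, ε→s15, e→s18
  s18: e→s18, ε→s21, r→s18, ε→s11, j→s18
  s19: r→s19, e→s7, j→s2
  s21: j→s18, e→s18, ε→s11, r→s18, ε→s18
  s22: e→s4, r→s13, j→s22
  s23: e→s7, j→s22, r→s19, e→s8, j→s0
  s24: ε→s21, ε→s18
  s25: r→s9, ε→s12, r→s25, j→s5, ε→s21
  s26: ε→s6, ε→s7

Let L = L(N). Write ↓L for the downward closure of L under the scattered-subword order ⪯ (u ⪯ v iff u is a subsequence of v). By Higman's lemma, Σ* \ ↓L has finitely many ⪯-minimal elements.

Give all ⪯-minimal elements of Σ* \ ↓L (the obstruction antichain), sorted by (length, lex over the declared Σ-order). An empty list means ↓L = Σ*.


Antichain: [ej, ee, rje, jerrr].

|Q|=27, |F|=11, |δ|=74 (19 ε).
min D↑ (10 st, q0=0, F={7}): 0:j→1,r→2,e→3 1:j→1,r→4,e→5 2:j→6,r→2,e→3 3:j→7,r→3,e→7 4:j→6,r→4,e→5 5:j→7,r→8,e→7 6:j→6,r→6,e→7 7:j→7,r→7,e→7 8:j→7,r→9,e→7 9:j→7,r→7,e→7.
'ej': run [19, 13, 4] end={s11,s18,s21,s8} — reject; 2/2 del acc.
'ee': run [19, 13, 5] end={s11,s18,s21,s24,s8} rej; 2/2 del acc.
'rje': run [19, 16, 5, 4] end={s11,s18,s21,s8} rej; 3/3 single-dels accept.
'jerrr': N↓-sim [19, 14, 10, 6, 4, 3] end={s11,s18,s21} rej; 5/5 single-dels accept.
4 words, ⪯-incomp.
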